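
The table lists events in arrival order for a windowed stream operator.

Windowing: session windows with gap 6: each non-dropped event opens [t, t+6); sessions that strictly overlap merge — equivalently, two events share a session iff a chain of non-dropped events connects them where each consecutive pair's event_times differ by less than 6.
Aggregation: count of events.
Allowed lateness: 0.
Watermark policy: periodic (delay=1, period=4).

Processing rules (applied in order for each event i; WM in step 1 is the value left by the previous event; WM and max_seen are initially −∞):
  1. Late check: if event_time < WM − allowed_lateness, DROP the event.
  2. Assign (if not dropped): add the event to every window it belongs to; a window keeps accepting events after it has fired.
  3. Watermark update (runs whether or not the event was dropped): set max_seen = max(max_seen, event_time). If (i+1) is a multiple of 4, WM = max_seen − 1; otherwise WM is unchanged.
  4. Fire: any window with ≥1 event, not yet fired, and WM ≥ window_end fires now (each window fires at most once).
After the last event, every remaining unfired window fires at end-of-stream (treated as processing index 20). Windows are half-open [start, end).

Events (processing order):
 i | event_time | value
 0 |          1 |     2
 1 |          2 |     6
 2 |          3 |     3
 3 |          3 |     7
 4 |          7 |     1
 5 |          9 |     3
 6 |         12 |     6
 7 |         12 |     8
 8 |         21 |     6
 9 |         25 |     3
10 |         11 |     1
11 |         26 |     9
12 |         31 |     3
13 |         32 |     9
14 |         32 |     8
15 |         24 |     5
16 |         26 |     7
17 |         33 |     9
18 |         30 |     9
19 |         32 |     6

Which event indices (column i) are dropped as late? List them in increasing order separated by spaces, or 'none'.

15 16 18

i=0 t=1 v=2: → [1,7); WM=−∞
i=1 t=2 v=6: → [1,8); WM=−∞
i=2 t=3 v=3: → [1,9); WM=−∞
i=3 t=3 v=7: → [1,9); WM=2
i=4 t=7 v=1: → [1,13); WM=2
i=5 t=9 v=3: → [1,15); WM=2
i=6 t=12 v=6: → [1,18); WM=2
i=7 t=12 v=8: → [1,18); WM=11
i=8 t=21 v=6: → [21,27); WM=11
i=9 t=25 v=3: → [21,31); WM=11
i=10 t=11 v=1: → [1,18); WM=11
i=11 t=26 v=9: → [21,32); WM=25
i=12 t=31 v=3: → [21,37); WM=25
i=13 t=32 v=9: → [21,38); WM=25
i=14 t=32 v=8: → [21,38); WM=25
i=15 t=24 v=5: DROP (t<25-0); WM=31
i=16 t=26 v=7: DROP (t<31-0); WM=31
i=17 t=33 v=9: → [21,39); WM=31
i=18 t=30 v=9: DROP (t<31-0); WM=31
i=19 t=32 v=6: → [21,39); WM=32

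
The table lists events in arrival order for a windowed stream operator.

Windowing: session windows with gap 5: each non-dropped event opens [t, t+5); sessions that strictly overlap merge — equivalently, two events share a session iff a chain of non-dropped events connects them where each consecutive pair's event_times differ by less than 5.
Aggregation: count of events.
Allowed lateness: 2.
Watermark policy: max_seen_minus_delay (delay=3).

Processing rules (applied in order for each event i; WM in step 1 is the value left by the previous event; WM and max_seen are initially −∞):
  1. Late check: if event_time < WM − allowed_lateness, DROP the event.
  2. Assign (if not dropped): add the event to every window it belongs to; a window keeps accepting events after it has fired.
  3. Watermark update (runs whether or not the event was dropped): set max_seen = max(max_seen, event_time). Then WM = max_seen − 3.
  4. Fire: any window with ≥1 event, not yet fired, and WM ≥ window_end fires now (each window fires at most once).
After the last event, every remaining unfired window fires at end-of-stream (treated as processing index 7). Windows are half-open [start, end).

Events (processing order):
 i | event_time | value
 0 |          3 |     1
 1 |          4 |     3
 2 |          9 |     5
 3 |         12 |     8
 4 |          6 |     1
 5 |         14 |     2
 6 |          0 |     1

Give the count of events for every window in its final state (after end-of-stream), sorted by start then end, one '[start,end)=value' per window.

[3,9)=2 [9,19)=3

i=0 t=3 v=1: → [3,8); WM=0
i=1 t=4 v=3: → [3,9); WM=1
i=2 t=9 v=5: → [9,14); WM=6
i=3 t=12 v=8: → [9,17); WM=9
i=4 t=6 v=1: DROP (t<9-2); WM=9
i=5 t=14 v=2: → [9,19); WM=11
i=6 t=0 v=1: DROP (t<11-2); WM=11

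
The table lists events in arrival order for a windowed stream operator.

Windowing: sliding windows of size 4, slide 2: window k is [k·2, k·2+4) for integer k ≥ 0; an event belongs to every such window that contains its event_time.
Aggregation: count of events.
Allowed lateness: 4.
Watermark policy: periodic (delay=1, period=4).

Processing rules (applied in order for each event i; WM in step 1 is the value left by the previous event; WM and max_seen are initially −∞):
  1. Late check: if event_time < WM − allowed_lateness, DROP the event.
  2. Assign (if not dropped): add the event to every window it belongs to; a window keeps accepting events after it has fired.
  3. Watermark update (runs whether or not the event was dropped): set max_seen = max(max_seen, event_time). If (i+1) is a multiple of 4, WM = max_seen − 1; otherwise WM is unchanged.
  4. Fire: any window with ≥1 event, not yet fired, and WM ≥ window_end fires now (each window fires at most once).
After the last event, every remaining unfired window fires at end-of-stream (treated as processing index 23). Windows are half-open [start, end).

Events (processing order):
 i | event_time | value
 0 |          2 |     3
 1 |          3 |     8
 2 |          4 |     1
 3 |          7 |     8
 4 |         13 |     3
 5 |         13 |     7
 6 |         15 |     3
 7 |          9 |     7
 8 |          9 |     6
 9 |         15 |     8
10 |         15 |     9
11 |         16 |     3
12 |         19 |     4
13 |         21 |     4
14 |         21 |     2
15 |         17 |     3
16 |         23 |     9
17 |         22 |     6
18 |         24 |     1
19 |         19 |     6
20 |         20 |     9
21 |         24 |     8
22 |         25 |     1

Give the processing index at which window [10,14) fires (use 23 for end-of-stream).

7

i=0 t=2 v=3: → [2,6),[0,4); WM=−∞
i=1 t=3 v=8: → [2,6),[0,4); WM=−∞
i=2 t=4 v=1: → [4,8),[2,6); WM=−∞
i=3 t=7 v=8: → [6,10),[4,8); WM=6; [0,4) fires=2 [2,6) fires=3
i=4 t=13 v=3: → [12,16),[10,14); WM=6
i=5 t=13 v=7: → [12,16),[10,14); WM=6
i=6 t=15 v=3: → [14,18),[12,16); WM=6
i=7 t=9 v=7: → [8,12),[6,10); WM=14; [4,8) fires=2 [6,10) fires=2 [8,12) fires=1 [10,14) fires=2
i=8 t=9 v=6: DROP (t<14-4); WM=14
i=9 t=15 v=8: → [14,18),[12,16); WM=14
i=10 t=15 v=9: → [14,18),[12,16); WM=14
i=11 t=16 v=3: → [16,20),[14,18); WM=15
i=12 t=19 v=4: → [18,22),[16,20); WM=15
i=13 t=21 v=4: → [20,24),[18,22); WM=15
i=14 t=21 v=2: → [20,24),[18,22); WM=15
i=15 t=17 v=3: → [16,20),[14,18); WM=20; [12,16) fires=5 [14,18) fires=5 [16,20) fires=3
i=16 t=23 v=9: → [22,26),[20,24); WM=20
i=17 t=22 v=6: → [22,26),[20,24); WM=20
i=18 t=24 v=1: → [24,28),[22,26); WM=20
i=19 t=19 v=6: → [18,22),[16,20); WM=23; [18,22) fires=4
i=20 t=20 v=9: → [20,24),[18,22); WM=23
i=21 t=24 v=8: → [24,28),[22,26); WM=23
i=22 t=25 v=1: → [24,28),[22,26); WM=23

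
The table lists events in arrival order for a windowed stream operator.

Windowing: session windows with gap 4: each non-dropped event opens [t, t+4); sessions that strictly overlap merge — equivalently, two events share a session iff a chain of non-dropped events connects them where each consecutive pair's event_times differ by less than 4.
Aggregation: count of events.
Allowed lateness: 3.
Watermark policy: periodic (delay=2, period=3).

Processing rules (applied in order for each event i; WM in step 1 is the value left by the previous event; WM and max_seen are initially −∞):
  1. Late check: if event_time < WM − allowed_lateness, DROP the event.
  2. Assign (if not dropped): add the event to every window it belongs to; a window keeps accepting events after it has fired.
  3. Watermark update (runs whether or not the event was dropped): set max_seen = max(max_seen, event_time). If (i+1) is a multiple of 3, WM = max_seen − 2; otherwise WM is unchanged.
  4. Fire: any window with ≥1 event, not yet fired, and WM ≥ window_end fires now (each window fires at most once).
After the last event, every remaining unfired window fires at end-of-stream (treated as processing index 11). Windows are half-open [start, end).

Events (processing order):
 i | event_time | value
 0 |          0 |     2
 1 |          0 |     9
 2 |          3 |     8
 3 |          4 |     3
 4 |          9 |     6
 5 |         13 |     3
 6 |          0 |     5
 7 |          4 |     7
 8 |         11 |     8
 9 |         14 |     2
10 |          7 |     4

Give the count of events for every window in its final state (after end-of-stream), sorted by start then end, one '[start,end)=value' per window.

[0,8)=4 [9,18)=4

i=0 t=0 v=2: → [0,4); WM=−∞
i=1 t=0 v=9: → [0,4); WM=−∞
i=2 t=3 v=8: → [0,7); WM=1
i=3 t=4 v=3: → [0,8); WM=1
i=4 t=9 v=6: → [9,13); WM=1
i=5 t=13 v=3: → [13,17); WM=11
i=6 t=0 v=5: DROP (t<11-3); WM=11
i=7 t=4 v=7: DROP (t<11-3); WM=11
i=8 t=11 v=8: → [9,17); WM=11
i=9 t=14 v=2: → [9,18); WM=11
i=10 t=7 v=4: DROP (t<11-3); WM=11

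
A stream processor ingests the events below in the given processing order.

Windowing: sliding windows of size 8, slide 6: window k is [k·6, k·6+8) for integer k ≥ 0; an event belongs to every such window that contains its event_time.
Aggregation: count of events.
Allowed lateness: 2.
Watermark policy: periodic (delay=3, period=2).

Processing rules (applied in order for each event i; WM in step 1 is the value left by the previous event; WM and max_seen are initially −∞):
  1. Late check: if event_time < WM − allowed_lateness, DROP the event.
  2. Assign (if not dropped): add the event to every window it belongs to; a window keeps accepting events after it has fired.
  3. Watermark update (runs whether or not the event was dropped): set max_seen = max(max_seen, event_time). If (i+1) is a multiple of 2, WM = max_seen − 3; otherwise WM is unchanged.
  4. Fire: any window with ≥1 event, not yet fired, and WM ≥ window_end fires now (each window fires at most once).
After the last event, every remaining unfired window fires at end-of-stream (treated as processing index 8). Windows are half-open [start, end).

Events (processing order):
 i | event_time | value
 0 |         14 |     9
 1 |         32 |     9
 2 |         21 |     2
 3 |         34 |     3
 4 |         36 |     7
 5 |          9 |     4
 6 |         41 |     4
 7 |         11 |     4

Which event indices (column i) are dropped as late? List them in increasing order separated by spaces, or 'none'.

2 5 7

i=0 t=14 v=9: → [12,20); WM=−∞
i=1 t=32 v=9: → [30,38); WM=29; [12,20) fires=1
i=2 t=21 v=2: DROP (t<29-2); WM=29
i=3 t=34 v=3: → [30,38); WM=31
i=4 t=36 v=7: → [36,44),[30,38); WM=31
i=5 t=9 v=4: DROP (t<31-2); WM=33
i=6 t=41 v=4: → [36,44); WM=33
i=7 t=11 v=4: DROP (t<33-2); WM=38; [30,38) fires=3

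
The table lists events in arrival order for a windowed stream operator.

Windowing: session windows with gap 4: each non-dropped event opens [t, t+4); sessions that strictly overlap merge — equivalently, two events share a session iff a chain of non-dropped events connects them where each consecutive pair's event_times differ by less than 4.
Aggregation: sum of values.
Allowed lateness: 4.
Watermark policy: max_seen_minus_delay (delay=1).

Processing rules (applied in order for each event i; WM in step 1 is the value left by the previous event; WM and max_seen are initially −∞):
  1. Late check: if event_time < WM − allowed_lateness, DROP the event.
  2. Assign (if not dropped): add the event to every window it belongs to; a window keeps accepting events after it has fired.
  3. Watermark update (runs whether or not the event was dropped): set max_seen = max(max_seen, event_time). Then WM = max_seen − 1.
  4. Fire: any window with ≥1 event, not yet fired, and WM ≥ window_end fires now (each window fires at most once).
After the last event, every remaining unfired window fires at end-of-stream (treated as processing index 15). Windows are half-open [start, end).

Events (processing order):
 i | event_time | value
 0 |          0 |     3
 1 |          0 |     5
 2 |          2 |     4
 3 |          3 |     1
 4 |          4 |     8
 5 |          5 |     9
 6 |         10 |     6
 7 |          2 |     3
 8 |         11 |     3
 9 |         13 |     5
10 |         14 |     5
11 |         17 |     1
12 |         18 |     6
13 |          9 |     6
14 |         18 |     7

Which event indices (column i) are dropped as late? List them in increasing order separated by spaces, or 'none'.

7 13

i=0 t=0 v=3: → [0,4); WM=-1
i=1 t=0 v=5: → [0,4); WM=-1
i=2 t=2 v=4: → [0,6); WM=1
i=3 t=3 v=1: → [0,7); WM=2
i=4 t=4 v=8: → [0,8); WM=3
i=5 t=5 v=9: → [0,9); WM=4
i=6 t=10 v=6: → [10,14); WM=9
i=7 t=2 v=3: DROP (t<9-4); WM=9
i=8 t=11 v=3: → [10,15); WM=10
i=9 t=13 v=5: → [10,17); WM=12
i=10 t=14 v=5: → [10,18); WM=13
i=11 t=17 v=1: → [10,21); WM=16
i=12 t=18 v=6: → [10,22); WM=17
i=13 t=9 v=6: DROP (t<17-4); WM=17
i=14 t=18 v=7: → [10,22); WM=17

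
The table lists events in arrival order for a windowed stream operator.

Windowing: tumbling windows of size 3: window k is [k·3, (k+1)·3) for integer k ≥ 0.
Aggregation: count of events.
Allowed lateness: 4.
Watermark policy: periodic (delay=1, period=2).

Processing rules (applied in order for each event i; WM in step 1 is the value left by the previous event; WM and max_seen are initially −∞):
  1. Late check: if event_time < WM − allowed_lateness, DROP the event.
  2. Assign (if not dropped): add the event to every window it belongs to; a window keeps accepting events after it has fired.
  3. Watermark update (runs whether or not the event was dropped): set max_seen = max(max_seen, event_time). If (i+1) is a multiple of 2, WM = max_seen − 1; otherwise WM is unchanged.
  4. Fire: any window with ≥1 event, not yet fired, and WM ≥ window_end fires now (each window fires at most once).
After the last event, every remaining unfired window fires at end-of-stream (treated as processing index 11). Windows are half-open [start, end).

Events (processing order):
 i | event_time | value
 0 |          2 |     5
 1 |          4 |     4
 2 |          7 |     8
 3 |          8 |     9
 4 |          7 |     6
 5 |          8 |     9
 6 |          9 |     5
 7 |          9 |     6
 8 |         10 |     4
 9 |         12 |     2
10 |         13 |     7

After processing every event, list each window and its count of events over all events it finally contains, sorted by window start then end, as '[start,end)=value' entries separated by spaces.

[0,3)=1 [3,6)=1 [6,9)=4 [9,12)=3 [12,15)=2

i=0 t=2 v=5: → [0,3); WM=−∞
i=1 t=4 v=4: → [3,6); WM=3; [0,3) fires=1
i=2 t=7 v=8: → [6,9); WM=3
i=3 t=8 v=9: → [6,9); WM=7; [3,6) fires=1
i=4 t=7 v=6: → [6,9); WM=7
i=5 t=8 v=9: → [6,9); WM=7
i=6 t=9 v=5: → [9,12); WM=7
i=7 t=9 v=6: → [9,12); WM=8
i=8 t=10 v=4: → [9,12); WM=8
i=9 t=12 v=2: → [12,15); WM=11; [6,9) fires=4
i=10 t=13 v=7: → [12,15); WM=11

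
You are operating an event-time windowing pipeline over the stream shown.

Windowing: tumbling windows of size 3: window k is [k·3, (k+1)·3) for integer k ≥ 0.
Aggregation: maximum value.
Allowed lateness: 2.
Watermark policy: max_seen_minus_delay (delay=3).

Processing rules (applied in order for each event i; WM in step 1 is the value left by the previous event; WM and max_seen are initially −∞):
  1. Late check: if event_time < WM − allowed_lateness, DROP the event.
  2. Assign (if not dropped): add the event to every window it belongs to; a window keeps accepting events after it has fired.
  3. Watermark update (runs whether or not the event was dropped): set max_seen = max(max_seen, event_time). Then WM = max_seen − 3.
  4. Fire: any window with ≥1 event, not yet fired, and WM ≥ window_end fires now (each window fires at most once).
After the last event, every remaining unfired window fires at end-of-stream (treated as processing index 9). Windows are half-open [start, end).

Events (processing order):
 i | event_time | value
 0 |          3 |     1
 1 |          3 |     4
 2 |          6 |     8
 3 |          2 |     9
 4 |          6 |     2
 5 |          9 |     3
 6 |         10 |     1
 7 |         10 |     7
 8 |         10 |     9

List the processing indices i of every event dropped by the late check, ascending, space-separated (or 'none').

i=0 t=3 v=1: → [3,6); WM=0
i=1 t=3 v=4: → [3,6); WM=0
i=2 t=6 v=8: → [6,9); WM=3
i=3 t=2 v=9: → [0,3); WM=3; [0,3) fires=9
i=4 t=6 v=2: → [6,9); WM=3
i=5 t=9 v=3: → [9,12); WM=6; [3,6) fires=4
i=6 t=10 v=1: → [9,12); WM=7
i=7 t=10 v=7: → [9,12); WM=7
i=8 t=10 v=9: → [9,12); WM=7

none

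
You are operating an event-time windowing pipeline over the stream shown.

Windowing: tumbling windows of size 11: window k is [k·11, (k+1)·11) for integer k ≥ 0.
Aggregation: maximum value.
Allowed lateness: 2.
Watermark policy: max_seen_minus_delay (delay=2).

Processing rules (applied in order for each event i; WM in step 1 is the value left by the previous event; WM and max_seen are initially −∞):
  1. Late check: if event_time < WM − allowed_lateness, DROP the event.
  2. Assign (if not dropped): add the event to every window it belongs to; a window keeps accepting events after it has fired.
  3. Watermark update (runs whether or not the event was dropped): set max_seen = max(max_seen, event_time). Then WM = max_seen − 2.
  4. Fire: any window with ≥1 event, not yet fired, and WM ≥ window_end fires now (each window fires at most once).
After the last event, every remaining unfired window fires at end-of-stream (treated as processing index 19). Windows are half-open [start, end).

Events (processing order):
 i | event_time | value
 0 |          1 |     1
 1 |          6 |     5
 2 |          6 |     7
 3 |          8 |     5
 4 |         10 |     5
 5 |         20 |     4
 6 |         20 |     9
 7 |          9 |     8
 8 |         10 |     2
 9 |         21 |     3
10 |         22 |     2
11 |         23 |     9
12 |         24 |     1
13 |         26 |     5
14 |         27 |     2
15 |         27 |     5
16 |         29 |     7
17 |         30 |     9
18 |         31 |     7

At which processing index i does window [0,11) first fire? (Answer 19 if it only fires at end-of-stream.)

i=0 t=1 v=1: → [0,11); WM=-1
i=1 t=6 v=5: → [0,11); WM=4
i=2 t=6 v=7: → [0,11); WM=4
i=3 t=8 v=5: → [0,11); WM=6
i=4 t=10 v=5: → [0,11); WM=8
i=5 t=20 v=4: → [11,22); WM=18; [0,11) fires=7
i=6 t=20 v=9: → [11,22); WM=18
i=7 t=9 v=8: DROP (t<18-2); WM=18
i=8 t=10 v=2: DROP (t<18-2); WM=18
i=9 t=21 v=3: → [11,22); WM=19
i=10 t=22 v=2: → [22,33); WM=20
i=11 t=23 v=9: → [22,33); WM=21
i=12 t=24 v=1: → [22,33); WM=22; [11,22) fires=9
i=13 t=26 v=5: → [22,33); WM=24
i=14 t=27 v=2: → [22,33); WM=25
i=15 t=27 v=5: → [22,33); WM=25
i=16 t=29 v=7: → [22,33); WM=27
i=17 t=30 v=9: → [22,33); WM=28
i=18 t=31 v=7: → [22,33); WM=29

5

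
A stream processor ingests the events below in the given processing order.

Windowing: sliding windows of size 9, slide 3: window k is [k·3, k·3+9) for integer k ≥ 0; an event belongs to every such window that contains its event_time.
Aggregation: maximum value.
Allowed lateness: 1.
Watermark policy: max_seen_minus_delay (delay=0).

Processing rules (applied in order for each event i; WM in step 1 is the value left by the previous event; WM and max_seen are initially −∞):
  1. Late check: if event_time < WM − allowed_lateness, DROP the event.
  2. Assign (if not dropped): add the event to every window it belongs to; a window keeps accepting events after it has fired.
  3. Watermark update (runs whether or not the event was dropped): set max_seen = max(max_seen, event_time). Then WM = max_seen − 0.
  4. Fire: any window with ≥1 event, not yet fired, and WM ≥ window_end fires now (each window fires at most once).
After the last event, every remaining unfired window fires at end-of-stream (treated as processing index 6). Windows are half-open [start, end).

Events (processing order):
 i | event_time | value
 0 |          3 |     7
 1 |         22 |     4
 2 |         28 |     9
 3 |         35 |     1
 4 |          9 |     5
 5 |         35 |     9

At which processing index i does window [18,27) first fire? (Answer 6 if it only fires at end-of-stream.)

2

i=0 t=3 v=7: → [3,12),[0,9); WM=3
i=1 t=22 v=4: → [21,30),[18,27),[15,24); WM=22; [0,9) fires=7 [3,12) fires=7
i=2 t=28 v=9: → [27,36),[24,33),[21,30); WM=28; [15,24) fires=4 [18,27) fires=4
i=3 t=35 v=1: → [33,42),[30,39),[27,36); WM=35; [21,30) fires=9 [24,33) fires=9
i=4 t=9 v=5: DROP (t<35-1); WM=35
i=5 t=35 v=9: → [33,42),[30,39),[27,36); WM=35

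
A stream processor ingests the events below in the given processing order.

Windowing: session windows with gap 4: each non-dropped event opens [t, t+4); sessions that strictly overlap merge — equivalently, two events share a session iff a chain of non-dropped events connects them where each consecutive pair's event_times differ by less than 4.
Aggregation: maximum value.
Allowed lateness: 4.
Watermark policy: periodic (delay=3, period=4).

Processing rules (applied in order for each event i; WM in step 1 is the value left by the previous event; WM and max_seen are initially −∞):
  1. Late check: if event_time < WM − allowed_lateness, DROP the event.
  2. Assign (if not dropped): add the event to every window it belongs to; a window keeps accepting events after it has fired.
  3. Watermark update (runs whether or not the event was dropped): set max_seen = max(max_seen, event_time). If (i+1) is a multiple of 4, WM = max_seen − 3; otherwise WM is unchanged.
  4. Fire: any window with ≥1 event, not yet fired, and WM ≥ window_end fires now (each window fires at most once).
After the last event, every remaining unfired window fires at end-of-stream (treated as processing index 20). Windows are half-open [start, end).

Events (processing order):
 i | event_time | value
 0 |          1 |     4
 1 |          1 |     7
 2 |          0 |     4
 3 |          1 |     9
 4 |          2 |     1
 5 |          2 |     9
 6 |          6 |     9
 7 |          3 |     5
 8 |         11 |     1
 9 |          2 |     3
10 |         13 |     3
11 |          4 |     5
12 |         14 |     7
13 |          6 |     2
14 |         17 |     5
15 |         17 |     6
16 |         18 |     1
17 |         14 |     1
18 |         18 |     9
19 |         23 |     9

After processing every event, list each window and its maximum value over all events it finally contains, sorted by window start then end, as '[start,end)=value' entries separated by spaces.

[0,10)=9 [11,22)=9 [23,27)=9

i=0 t=1 v=4: → [1,5); WM=−∞
i=1 t=1 v=7: → [1,5); WM=−∞
i=2 t=0 v=4: → [0,5); WM=−∞
i=3 t=1 v=9: → [0,5); WM=-2
i=4 t=2 v=1: → [0,6); WM=-2
i=5 t=2 v=9: → [0,6); WM=-2
i=6 t=6 v=9: → [6,10); WM=-2
i=7 t=3 v=5: → [0,10); WM=3
i=8 t=11 v=1: → [11,15); WM=3
i=9 t=2 v=3: → [0,10); WM=3
i=10 t=13 v=3: → [11,17); WM=3
i=11 t=4 v=5: → [0,10); WM=10
i=12 t=14 v=7: → [11,18); WM=10
i=13 t=6 v=2: → [0,10); WM=10
i=14 t=17 v=5: → [11,21); WM=10
i=15 t=17 v=6: → [11,21); WM=14
i=16 t=18 v=1: → [11,22); WM=14
i=17 t=14 v=1: → [11,22); WM=14
i=18 t=18 v=9: → [11,22); WM=14
i=19 t=23 v=9: → [23,27); WM=20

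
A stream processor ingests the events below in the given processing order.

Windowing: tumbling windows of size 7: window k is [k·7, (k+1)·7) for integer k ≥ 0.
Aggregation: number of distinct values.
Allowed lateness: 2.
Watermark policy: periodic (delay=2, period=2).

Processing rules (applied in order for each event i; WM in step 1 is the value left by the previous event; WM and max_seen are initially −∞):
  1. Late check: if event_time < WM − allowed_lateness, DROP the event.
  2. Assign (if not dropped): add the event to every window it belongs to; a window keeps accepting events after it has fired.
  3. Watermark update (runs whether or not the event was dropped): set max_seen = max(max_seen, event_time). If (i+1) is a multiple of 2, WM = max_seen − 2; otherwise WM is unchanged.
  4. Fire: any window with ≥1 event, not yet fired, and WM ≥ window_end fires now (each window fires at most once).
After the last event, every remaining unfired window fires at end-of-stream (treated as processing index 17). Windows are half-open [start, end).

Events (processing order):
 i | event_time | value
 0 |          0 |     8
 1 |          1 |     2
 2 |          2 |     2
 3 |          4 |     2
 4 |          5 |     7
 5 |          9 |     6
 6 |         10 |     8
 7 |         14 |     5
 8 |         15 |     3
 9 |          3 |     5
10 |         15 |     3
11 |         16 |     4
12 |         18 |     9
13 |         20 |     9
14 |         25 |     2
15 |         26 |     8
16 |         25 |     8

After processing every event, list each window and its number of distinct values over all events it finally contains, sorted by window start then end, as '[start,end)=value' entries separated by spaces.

[0,7)=3 [7,14)=2 [14,21)=4 [21,28)=2

i=0 t=0 v=8: → [0,7); WM=−∞
i=1 t=1 v=2: → [0,7); WM=-1
i=2 t=2 v=2: → [0,7); WM=-1
i=3 t=4 v=2: → [0,7); WM=2
i=4 t=5 v=7: → [0,7); WM=2
i=5 t=9 v=6: → [7,14); WM=7; [0,7) fires=3
i=6 t=10 v=8: → [7,14); WM=7
i=7 t=14 v=5: → [14,21); WM=12
i=8 t=15 v=3: → [14,21); WM=12
i=9 t=3 v=5: DROP (t<12-2); WM=13
i=10 t=15 v=3: → [14,21); WM=13
i=11 t=16 v=4: → [14,21); WM=14; [7,14) fires=2
i=12 t=18 v=9: → [14,21); WM=14
i=13 t=20 v=9: → [14,21); WM=18
i=14 t=25 v=2: → [21,28); WM=18
i=15 t=26 v=8: → [21,28); WM=24; [14,21) fires=4
i=16 t=25 v=8: → [21,28); WM=24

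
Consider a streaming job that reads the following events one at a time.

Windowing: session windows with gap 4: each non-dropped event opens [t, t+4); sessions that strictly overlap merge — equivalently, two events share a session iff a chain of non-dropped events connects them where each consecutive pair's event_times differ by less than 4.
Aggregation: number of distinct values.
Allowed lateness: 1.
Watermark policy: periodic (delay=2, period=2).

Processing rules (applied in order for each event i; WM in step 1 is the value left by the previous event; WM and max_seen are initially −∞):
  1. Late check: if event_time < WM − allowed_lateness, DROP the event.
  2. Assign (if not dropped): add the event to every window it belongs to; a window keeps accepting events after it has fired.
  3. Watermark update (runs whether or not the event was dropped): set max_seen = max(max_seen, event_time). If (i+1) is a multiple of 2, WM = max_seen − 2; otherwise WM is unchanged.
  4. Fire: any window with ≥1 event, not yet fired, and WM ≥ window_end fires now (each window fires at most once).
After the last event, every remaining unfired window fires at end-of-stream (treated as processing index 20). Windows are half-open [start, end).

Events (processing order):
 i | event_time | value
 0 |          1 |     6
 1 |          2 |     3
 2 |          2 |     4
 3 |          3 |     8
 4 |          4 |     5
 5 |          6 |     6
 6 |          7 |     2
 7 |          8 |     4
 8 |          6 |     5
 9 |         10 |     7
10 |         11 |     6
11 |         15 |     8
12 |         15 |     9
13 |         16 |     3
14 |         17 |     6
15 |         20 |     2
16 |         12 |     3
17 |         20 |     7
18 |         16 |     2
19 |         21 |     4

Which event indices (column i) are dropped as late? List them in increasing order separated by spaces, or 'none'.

16 18

i=0 t=1 v=6: → [1,5); WM=−∞
i=1 t=2 v=3: → [1,6); WM=0
i=2 t=2 v=4: → [1,6); WM=0
i=3 t=3 v=8: → [1,7); WM=1
i=4 t=4 v=5: → [1,8); WM=1
i=5 t=6 v=6: → [1,10); WM=4
i=6 t=7 v=2: → [1,11); WM=4
i=7 t=8 v=4: → [1,12); WM=6
i=8 t=6 v=5: → [1,12); WM=6
i=9 t=10 v=7: → [1,14); WM=8
i=10 t=11 v=6: → [1,15); WM=8
i=11 t=15 v=8: → [15,19); WM=13
i=12 t=15 v=9: → [15,19); WM=13
i=13 t=16 v=3: → [15,20); WM=14
i=14 t=17 v=6: → [15,21); WM=14
i=15 t=20 v=2: → [15,24); WM=18
i=16 t=12 v=3: DROP (t<18-1); WM=18
i=17 t=20 v=7: → [15,24); WM=18
i=18 t=16 v=2: DROP (t<18-1); WM=18
i=19 t=21 v=4: → [15,25); WM=19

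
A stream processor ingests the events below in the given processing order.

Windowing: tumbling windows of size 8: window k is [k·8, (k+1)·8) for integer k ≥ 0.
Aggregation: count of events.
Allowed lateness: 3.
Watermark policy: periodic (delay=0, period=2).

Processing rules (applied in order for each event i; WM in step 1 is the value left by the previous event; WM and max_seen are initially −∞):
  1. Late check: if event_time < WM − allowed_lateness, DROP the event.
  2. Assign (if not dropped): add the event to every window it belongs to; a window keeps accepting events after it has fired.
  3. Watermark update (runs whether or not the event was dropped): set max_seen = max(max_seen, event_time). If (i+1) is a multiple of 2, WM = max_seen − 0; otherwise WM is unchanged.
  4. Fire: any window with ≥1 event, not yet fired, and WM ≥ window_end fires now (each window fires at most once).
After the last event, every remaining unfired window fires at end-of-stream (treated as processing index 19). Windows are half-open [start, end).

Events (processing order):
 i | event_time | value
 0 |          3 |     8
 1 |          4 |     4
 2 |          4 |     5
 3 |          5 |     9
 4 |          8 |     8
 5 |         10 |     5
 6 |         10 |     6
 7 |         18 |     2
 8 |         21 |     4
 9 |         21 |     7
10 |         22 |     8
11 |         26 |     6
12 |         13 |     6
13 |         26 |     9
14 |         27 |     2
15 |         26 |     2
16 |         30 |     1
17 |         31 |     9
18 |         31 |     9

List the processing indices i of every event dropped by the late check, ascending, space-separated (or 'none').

12

i=0 t=3 v=8: → [0,8); WM=−∞
i=1 t=4 v=4: → [0,8); WM=4
i=2 t=4 v=5: → [0,8); WM=4
i=3 t=5 v=9: → [0,8); WM=5
i=4 t=8 v=8: → [8,16); WM=5
i=5 t=10 v=5: → [8,16); WM=10; [0,8) fires=4
i=6 t=10 v=6: → [8,16); WM=10
i=7 t=18 v=2: → [16,24); WM=18; [8,16) fires=3
i=8 t=21 v=4: → [16,24); WM=18
i=9 t=21 v=7: → [16,24); WM=21
i=10 t=22 v=8: → [16,24); WM=21
i=11 t=26 v=6: → [24,32); WM=26; [16,24) fires=4
i=12 t=13 v=6: DROP (t<26-3); WM=26
i=13 t=26 v=9: → [24,32); WM=26
i=14 t=27 v=2: → [24,32); WM=26
i=15 t=26 v=2: → [24,32); WM=27
i=16 t=30 v=1: → [24,32); WM=27
i=17 t=31 v=9: → [24,32); WM=31
i=18 t=31 v=9: → [24,32); WM=31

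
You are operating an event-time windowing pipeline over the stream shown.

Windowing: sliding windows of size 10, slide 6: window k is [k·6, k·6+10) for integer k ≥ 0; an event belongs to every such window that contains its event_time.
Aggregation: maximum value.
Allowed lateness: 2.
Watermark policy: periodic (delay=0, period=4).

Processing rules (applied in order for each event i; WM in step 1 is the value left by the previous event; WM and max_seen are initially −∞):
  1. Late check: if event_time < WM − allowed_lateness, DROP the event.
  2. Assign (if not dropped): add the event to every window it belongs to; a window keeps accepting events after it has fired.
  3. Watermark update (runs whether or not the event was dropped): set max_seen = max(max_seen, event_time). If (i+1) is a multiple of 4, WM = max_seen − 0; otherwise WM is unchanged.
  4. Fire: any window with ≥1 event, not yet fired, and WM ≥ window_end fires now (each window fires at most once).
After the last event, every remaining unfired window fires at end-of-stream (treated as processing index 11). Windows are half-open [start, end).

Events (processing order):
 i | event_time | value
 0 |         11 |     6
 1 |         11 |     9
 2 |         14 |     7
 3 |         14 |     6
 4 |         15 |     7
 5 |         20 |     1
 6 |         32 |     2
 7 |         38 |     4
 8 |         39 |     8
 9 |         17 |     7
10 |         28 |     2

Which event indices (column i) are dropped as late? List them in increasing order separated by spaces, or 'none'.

i=0 t=11 v=6: → [6,16); WM=−∞
i=1 t=11 v=9: → [6,16); WM=−∞
i=2 t=14 v=7: → [12,22),[6,16); WM=−∞
i=3 t=14 v=6: → [12,22),[6,16); WM=14
i=4 t=15 v=7: → [12,22),[6,16); WM=14
i=5 t=20 v=1: → [18,28),[12,22); WM=14
i=6 t=32 v=2: → [30,40),[24,34); WM=14
i=7 t=38 v=4: → [36,46),[30,40); WM=38; [6,16) fires=9 [12,22) fires=7 [18,28) fires=1 [24,34) fires=2
i=8 t=39 v=8: → [36,46),[30,40); WM=38
i=9 t=17 v=7: DROP (t<38-2); WM=38
i=10 t=28 v=2: DROP (t<38-2); WM=38

9 10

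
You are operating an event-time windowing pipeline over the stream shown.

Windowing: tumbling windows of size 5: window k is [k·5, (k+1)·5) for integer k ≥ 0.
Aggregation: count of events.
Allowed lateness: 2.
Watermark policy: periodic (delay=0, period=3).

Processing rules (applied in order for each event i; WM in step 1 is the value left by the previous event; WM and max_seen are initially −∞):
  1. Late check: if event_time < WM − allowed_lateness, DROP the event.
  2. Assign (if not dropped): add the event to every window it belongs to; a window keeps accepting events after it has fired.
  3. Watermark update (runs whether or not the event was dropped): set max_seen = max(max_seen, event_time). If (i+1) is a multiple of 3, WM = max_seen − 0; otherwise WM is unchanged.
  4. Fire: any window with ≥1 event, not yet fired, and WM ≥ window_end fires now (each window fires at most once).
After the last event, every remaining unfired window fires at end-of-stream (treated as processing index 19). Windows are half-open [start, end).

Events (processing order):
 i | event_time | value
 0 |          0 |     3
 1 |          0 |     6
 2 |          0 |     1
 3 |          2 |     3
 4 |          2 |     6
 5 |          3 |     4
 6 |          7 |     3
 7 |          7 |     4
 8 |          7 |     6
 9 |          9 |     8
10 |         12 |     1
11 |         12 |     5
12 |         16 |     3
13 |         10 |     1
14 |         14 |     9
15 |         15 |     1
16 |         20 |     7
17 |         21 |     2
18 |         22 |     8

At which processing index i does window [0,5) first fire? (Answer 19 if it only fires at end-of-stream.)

8

i=0 t=0 v=3: → [0,5); WM=−∞
i=1 t=0 v=6: → [0,5); WM=−∞
i=2 t=0 v=1: → [0,5); WM=0
i=3 t=2 v=3: → [0,5); WM=0
i=4 t=2 v=6: → [0,5); WM=0
i=5 t=3 v=4: → [0,5); WM=3
i=6 t=7 v=3: → [5,10); WM=3
i=7 t=7 v=4: → [5,10); WM=3
i=8 t=7 v=6: → [5,10); WM=7; [0,5) fires=6
i=9 t=9 v=8: → [5,10); WM=7
i=10 t=12 v=1: → [10,15); WM=7
i=11 t=12 v=5: → [10,15); WM=12; [5,10) fires=4
i=12 t=16 v=3: → [15,20); WM=12
i=13 t=10 v=1: → [10,15); WM=12
i=14 t=14 v=9: → [10,15); WM=16; [10,15) fires=4
i=15 t=15 v=1: → [15,20); WM=16
i=16 t=20 v=7: → [20,25); WM=16
i=17 t=21 v=2: → [20,25); WM=21; [15,20) fires=2
i=18 t=22 v=8: → [20,25); WM=21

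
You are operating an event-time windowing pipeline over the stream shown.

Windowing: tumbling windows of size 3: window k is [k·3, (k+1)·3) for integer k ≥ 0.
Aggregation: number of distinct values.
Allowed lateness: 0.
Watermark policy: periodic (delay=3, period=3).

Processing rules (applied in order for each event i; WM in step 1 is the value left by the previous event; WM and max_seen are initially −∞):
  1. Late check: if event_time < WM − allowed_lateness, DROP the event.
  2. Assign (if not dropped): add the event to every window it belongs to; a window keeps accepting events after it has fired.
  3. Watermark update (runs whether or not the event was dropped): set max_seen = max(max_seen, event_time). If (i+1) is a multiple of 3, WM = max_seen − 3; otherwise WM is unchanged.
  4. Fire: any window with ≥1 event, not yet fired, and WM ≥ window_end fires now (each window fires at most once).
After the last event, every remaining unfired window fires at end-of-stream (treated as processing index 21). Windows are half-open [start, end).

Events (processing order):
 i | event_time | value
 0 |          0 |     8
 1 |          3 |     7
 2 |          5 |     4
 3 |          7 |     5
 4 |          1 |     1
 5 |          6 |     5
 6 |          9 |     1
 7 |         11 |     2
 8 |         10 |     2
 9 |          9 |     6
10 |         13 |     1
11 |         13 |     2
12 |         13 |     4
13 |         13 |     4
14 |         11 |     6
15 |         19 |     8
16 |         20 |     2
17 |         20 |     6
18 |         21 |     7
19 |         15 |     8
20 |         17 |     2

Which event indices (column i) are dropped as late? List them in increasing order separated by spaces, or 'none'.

4 19

i=0 t=0 v=8: → [0,3); WM=−∞
i=1 t=3 v=7: → [3,6); WM=−∞
i=2 t=5 v=4: → [3,6); WM=2
i=3 t=7 v=5: → [6,9); WM=2
i=4 t=1 v=1: DROP (t<2-0); WM=2
i=5 t=6 v=5: → [6,9); WM=4; [0,3) fires=1
i=6 t=9 v=1: → [9,12); WM=4
i=7 t=11 v=2: → [9,12); WM=4
i=8 t=10 v=2: → [9,12); WM=8; [3,6) fires=2
i=9 t=9 v=6: → [9,12); WM=8
i=10 t=13 v=1: → [12,15); WM=8
i=11 t=13 v=2: → [12,15); WM=10; [6,9) fires=1
i=12 t=13 v=4: → [12,15); WM=10
i=13 t=13 v=4: → [12,15); WM=10
i=14 t=11 v=6: → [9,12); WM=10
i=15 t=19 v=8: → [18,21); WM=10
i=16 t=20 v=2: → [18,21); WM=10
i=17 t=20 v=6: → [18,21); WM=17; [9,12) fires=3 [12,15) fires=3
i=18 t=21 v=7: → [21,24); WM=17
i=19 t=15 v=8: DROP (t<17-0); WM=17
i=20 t=17 v=2: → [15,18); WM=18; [15,18) fires=1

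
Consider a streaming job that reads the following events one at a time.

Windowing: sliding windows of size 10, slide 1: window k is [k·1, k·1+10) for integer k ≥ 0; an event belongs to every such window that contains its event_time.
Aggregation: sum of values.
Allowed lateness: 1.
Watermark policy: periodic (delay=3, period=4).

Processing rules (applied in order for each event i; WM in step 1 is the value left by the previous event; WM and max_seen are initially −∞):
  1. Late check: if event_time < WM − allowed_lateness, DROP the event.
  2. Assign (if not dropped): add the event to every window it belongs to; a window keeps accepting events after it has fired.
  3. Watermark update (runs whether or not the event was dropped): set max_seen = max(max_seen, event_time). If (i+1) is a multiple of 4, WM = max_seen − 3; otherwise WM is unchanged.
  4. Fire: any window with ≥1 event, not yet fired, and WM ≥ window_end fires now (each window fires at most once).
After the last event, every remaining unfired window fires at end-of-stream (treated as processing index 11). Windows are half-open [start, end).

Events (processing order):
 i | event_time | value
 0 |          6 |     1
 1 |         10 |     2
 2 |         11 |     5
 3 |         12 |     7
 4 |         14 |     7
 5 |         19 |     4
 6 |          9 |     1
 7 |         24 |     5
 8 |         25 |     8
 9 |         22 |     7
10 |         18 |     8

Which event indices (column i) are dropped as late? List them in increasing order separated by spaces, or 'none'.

10

i=0 t=6 v=1: → [6,16),[5,15),[4,14),[3,13),[2,12),[1,11),[0,10); WM=−∞
i=1 t=10 v=2: → [10,20),[9,19),[8,18),[7,17),[6,16),[5,15),[4,14),[3,13),[2,12),[1,11); WM=−∞
i=2 t=11 v=5: → [11,21),[10,20),[9,19),[8,18),[7,17),[6,16),[5,15),[4,14),[3,13),[2,12); WM=−∞
i=3 t=12 v=7: → [12,22),[11,21),[10,20),[9,19),[8,18),[7,17),[6,16),[5,15),[4,14),[3,13); WM=9
i=4 t=14 v=7: → [14,24),[13,23),[12,22),[11,21),[10,20),[9,19),[8,18),[7,17),[6,16),[5,15); WM=9
i=5 t=19 v=4: → [19,29),[18,28),[17,27),[16,26),[15,25),[14,24),[13,23),[12,22),[11,21),[10,20); WM=9
i=6 t=9 v=1: → [9,19),[8,18),[7,17),[6,16),[5,15),[4,14),[3,13),[2,12),[1,11),[0,10); WM=9
i=7 t=24 v=5: → [24,34),[23,33),[22,32),[21,31),[20,30),[19,29),[18,28),[17,27),[16,26),[15,25); WM=21; [0,10) fires=2 [1,11) fires=4 [2,12) fires=9 [3,13) fires=16 [4,14) fires=16 [5,15) fires=23 [6,16) fires=23 [7,17) fires=22 [8,18) fires=22 [9,19) fires=22 [10,20) fires=25 [11,21) fires=23
i=8 t=25 v=8: → [25,35),[24,34),[23,33),[22,32),[21,31),[20,30),[19,29),[18,28),[17,27),[16,26); WM=21
i=9 t=22 v=7: → [22,32),[21,31),[20,30),[19,29),[18,28),[17,27),[16,26),[15,25),[14,24),[13,23); WM=21
i=10 t=18 v=8: DROP (t<21-1); WM=21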